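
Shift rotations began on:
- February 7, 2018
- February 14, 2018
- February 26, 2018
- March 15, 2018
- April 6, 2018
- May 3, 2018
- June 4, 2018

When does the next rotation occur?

July 11, 2018

Intervals are 7, 12, 17, 22, 27, 32 days — an arithmetic progression with common difference 5.
Next gap: 37 days. June 4, 2018 + 37 days = July 11, 2018.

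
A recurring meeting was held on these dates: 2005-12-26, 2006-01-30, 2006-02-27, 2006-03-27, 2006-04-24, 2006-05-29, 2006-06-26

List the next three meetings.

These are Mondays with 35, 28, 28, 28, 35, 28-day gaps.
Each is the final Monday of its month — 2006-01-30 is past the 28th, so '4th Monday' doesn't fit.
July 2006 ends with Monday 2006-07-31.
Last Monday of August 2006: 2006-08-28.
September 2006 ends with Monday 2006-09-25.

2006-07-31, 2006-08-28, 2006-09-25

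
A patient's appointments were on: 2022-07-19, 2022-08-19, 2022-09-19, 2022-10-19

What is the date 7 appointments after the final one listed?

2023-05-19

The day-of-month is always 19 (31, 31, 30 days between events).
So this recurs on the 19th of each month.
November 2022: 2022-11-19.
Next: December 2022 → 2022-12-19.
January 2023: 2023-01-19.
Next: February 2023 → 2023-02-19.
March 2023: 2023-03-19.
Next: April 2023 → 2023-04-19.
Next: May 2023 → 2023-05-19.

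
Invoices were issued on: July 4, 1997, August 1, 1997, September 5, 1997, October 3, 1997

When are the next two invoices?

November 7, 1997; December 5, 1997

These are Fridays at 28- or 35-day spacing (28, 35, 28).
The pattern: 1st Friday of the month.
November 1997 — 1st Friday is November 7, 1997.
1st Friday of December 1997: December 5, 1997.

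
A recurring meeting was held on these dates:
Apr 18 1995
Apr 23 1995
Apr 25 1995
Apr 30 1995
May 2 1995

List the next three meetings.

May 7 1995, May 9 1995, May 14 1995

Every event lands on a Tuesday or Sunday (gaps cycle 5, 2, 5, 2).
So the schedule is: every Tuesday and Sunday.
The following Sunday is May 7 1995.
The following Tuesday is May 9 1995.
The following Sunday is May 14 1995.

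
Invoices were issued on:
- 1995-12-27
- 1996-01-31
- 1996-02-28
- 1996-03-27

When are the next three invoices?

All Wednesdays; the gaps (35, 28, 28) vary with month length.
This is the last Wednesday of each month.
Last Wednesday of April 1996: 1996-04-24.
May 1996 ends with Wednesday 1996-05-29.
Last Wednesday of June 1996: 1996-06-26.

1996-04-24, 1996-05-29, 1996-06-26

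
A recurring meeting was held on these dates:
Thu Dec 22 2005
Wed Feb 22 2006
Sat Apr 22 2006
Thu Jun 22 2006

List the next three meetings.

The day-of-month is always 22 (62, 59, 61 days between events).
So this recurs on the 22nd of every 2 months.
Next: August 2006 → Tue Aug 22 2006.
Next: October 2006 → Sun Oct 22 2006.
December 2006: Fri Dec 22 2006.

Tue Aug 22 2006, Sun Oct 22 2006, Fri Dec 22 2006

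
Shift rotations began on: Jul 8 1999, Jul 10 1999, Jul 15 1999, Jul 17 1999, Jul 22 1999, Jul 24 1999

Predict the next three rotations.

Jul 29 1999, Jul 31 1999, Aug 5 1999

Every event lands on a Thursday or Saturday (gaps cycle 2, 5, 2, 5, 2).
So the schedule is: every Thursday and Saturday.
The following Thursday is Jul 29 1999.
Next Saturday: Jul 31 1999.
Next Thursday: Aug 5 1999.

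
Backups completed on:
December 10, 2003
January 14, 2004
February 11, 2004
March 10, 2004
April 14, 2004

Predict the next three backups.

All dates are Wednesdays, 35, 28, 28, 35 days apart.
Specifically, the 2nd Wednesday of each month.
May 2004 — 2nd Wednesday is May 12, 2004.
June 2004 — 2nd Wednesday is June 9, 2004.
July 2004 — 2nd Wednesday is July 14, 2004.

May 12, 2004; June 9, 2004; July 14, 2004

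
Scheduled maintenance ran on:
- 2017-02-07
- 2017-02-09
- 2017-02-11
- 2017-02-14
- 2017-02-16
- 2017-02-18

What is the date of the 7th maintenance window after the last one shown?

Every event lands on a Tuesday or Thursday or Saturday (gaps cycle 2, 2, 3, 2, 2).
So the schedule is: every Tuesday, Thursday and Saturday.
The following Tuesday is 2017-02-21.
The following Thursday is 2017-02-23.
Next Saturday: 2017-02-25.
Next Tuesday: 2017-02-28.
The following Thursday is 2017-03-02.
Next Saturday: 2017-03-04.
Next Tuesday: 2017-03-07.

2017-03-07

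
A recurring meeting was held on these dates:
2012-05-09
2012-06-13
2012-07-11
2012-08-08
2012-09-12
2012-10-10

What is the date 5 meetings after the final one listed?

2013-03-13

All dates are Wednesdays, 35, 28, 28, 35, 28 days apart.
Specifically, the 2nd Wednesday of each month.
2nd Wednesday of November 2012: 2012-11-14.
2nd Wednesday of December 2012: 2012-12-12.
January 2013 — 2nd Wednesday is 2013-01-09.
February 2013 — 2nd Wednesday is 2013-02-13.
2nd Wednesday of March 2013: 2013-03-13.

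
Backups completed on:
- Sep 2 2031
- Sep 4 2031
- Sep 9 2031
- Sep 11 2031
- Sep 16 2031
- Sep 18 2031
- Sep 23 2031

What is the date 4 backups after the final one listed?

Gaps: 2, 5, 2, 5, 2, 5 days — not constant, but cyclic with period 2.
The events fall on every Tuesday and Thursday.
Next Thursday: Sep 25 2031.
Next Tuesday: Sep 30 2031.
The following Thursday is Oct 2 2031.
Next Tuesday: Oct 7 2031.

Oct 7 2031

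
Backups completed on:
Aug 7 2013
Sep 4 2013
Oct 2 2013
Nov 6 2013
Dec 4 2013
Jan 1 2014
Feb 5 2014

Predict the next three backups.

Gaps: 28, 28, 35, 28, 28, 35 days — a mix of 28 and 35. Every date is a Wednesday.
Each is the 1st Wednesday of its month.
1st Wednesday of March 2014: Mar 5 2014.
1st Wednesday of April 2014: Apr 2 2014.
May 2014 — 1st Wednesday is May 7 2014.

Mar 5 2014, Apr 2 2014, May 7 2014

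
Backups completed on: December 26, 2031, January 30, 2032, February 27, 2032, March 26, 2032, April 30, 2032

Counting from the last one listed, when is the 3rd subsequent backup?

July 30, 2032

Every date is a Friday; gaps 35, 28, 28, 35 days.
Each is the last Friday of its month (at least one falls on the 29th or later, ruling out '4th Friday').
Last Friday of May 2032: May 28, 2032.
June 2032 ends with Friday June 25, 2032.
July 2032 ends with Friday July 30, 2032.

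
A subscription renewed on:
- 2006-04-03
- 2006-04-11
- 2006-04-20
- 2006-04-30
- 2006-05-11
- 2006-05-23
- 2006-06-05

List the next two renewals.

2006-06-19, 2006-07-04

The spacing grows by 1 each time: 8, 9, 10, 11, 12, 13 days.
Next gap: 14 days. 2006-06-05 + 14 days = 2006-06-19.
Next gap: 15 days. 2006-06-19 + 15 days = 2006-07-04.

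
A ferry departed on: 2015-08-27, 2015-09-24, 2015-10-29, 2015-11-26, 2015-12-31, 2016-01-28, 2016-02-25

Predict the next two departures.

Every date is a Thursday; gaps 28, 35, 28, 35, 28, 28 days.
Each is the last Thursday of its month (at least one falls on the 29th or later, ruling out '4th Thursday').
March 2016 ends with Thursday 2016-03-31.
April 2016 ends with Thursday 2016-04-28.

2016-03-31, 2016-04-28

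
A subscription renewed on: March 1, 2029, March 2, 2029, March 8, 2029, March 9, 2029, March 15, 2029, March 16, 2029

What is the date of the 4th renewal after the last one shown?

March 30, 2029

The gap pattern 1, 6, 1, 6, 1 repeats every 2 events.
These are the Thursdays and Fridays of each week.
The following Thursday is March 22, 2029.
The following Friday is March 23, 2029.
The following Thursday is March 29, 2029.
Next Friday: March 30, 2029.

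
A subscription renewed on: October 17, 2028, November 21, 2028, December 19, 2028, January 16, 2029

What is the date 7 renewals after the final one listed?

August 21, 2029

All dates are Tuesdays, 35, 28, 28 days apart.
Specifically, the 3rd Tuesday of each month.
February 2029 — 3rd Tuesday is February 20, 2029.
March 2029 — 3rd Tuesday is March 20, 2029.
3rd Tuesday of April 2029: April 17, 2029.
May 2029 — 3rd Tuesday is May 15, 2029.
June 2029 — 3rd Tuesday is June 19, 2029.
July 2029 — 3rd Tuesday is July 17, 2029.
August 2029 — 3rd Tuesday is August 21, 2029.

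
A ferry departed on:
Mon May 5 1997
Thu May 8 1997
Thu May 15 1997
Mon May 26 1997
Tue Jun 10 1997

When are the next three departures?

Sun Jun 29 1997, Tue Jul 22 1997, Mon Aug 18 1997

Gaps: 3, 7, 11, 15 days — each gap is 4 larger than the previous one.
Next gap: 19 days. Tue Jun 10 1997 + 19 days = Sun Jun 29 1997.
Next gap: 23 days. Sun Jun 29 1997 + 23 days = Tue Jul 22 1997.
Next gap: 27 days. Tue Jul 22 1997 + 27 days = Mon Aug 18 1997.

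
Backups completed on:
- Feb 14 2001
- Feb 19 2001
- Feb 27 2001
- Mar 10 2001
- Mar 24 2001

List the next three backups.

The spacing grows by 3 each time: 5, 8, 11, 14 days.
Next gap: 17 days. Mar 24 2001 + 17 days = Apr 10 2001.
Next gap: 20 days. Apr 10 2001 + 20 days = Apr 30 2001.
Next gap: 23 days. Apr 30 2001 + 23 days = May 23 2001.

Apr 10 2001, Apr 30 2001, May 23 2001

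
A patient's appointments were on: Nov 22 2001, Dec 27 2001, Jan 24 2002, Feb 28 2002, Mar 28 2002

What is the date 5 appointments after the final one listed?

Aug 22 2002

Gaps: 35, 28, 35, 28 days — a mix of 28 and 35. Every date is a Thursday.
Each is the 4th Thursday of its month.
4th Thursday of April 2002: Apr 25 2002.
4th Thursday of May 2002: May 23 2002.
4th Thursday of June 2002: Jun 27 2002.
4th Thursday of July 2002: Jul 25 2002.
August 2002 — 4th Thursday is Aug 22 2002.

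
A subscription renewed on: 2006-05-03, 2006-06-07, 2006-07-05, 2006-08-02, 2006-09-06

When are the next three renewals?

Gaps: 35, 28, 28, 35 days — a mix of 28 and 35. Every date is a Wednesday.
Each is the 1st Wednesday of its month.
1st Wednesday of October 2006: 2006-10-04.
1st Wednesday of November 2006: 2006-11-01.
December 2006 — 1st Wednesday is 2006-12-06.

2006-10-04, 2006-11-01, 2006-12-06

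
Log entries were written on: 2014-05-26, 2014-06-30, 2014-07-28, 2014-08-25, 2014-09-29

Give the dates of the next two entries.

These are Mondays with 35, 28, 28, 35-day gaps.
Each is the final Monday of its month — 2014-06-30 is past the 28th, so '4th Monday' doesn't fit.
Last Monday of October 2014: 2014-10-27.
Last Monday of November 2014: 2014-11-24.

2014-10-27, 2014-11-24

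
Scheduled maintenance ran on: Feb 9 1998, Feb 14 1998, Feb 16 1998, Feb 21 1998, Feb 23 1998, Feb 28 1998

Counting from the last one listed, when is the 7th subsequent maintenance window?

Every event lands on a Monday or Saturday (gaps cycle 5, 2, 5, 2, 5).
So the schedule is: every Monday and Saturday.
The following Monday is Mar 2 1998.
Next Saturday: Mar 7 1998.
Next Monday: Mar 9 1998.
Next Saturday: Mar 14 1998.
The following Monday is Mar 16 1998.
Next Saturday: Mar 21 1998.
Next Monday: Mar 23 1998.

Mar 23 1998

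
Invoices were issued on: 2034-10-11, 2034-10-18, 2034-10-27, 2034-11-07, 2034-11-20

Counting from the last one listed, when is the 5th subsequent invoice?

The spacing grows by 2 each time: 7, 9, 11, 13 days.
Next gap: 15 days. 2034-11-20 + 15 days = 2034-12-05.
Next gap: 17 days. 2034-12-05 + 17 days = 2034-12-22.
Next gap: 19 days. 2034-12-22 + 19 days = 2035-01-10.
Next gap: 21 days. 2035-01-10 + 21 days = 2035-01-31.
Next gap: 23 days. 2035-01-31 + 23 days = 2035-02-23.

2035-02-23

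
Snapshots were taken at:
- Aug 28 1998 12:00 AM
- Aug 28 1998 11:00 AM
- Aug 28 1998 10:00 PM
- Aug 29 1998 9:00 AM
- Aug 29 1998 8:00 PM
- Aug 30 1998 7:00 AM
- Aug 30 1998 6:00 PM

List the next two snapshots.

Aug 31 1998 5:00 AM, Aug 31 1998 4:00 PM

Spacing: 11, 11, 11, 11, 11, 11 h — constant 11 h.
Aug 30 1998 6:00 PM + 11 h = Aug 31 1998 5:00 AM.
Aug 31 1998 5:00 AM + 11 h = Aug 31 1998 4:00 PM.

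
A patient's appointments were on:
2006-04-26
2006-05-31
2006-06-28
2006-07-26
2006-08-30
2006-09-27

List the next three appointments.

2006-10-25, 2006-11-29, 2006-12-27

All Wednesdays; the gaps (35, 28, 28, 35, 28) vary with month length.
This is the last Wednesday of each month.
Last Wednesday of October 2006: 2006-10-25.
November 2006 ends with Wednesday 2006-11-29.
Last Wednesday of December 2006: 2006-12-27.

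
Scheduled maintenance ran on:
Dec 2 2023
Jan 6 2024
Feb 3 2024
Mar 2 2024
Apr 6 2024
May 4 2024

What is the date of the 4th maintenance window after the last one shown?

Sep 7 2024

These are Saturdays at 28- or 35-day spacing (35, 28, 28, 35, 28).
The pattern: 1st Saturday of the month.
June 2024 — 1st Saturday is Jun 1 2024.
July 2024 — 1st Saturday is Jul 6 2024.
August 2024 — 1st Saturday is Aug 3 2024.
1st Saturday of September 2024: Sep 7 2024.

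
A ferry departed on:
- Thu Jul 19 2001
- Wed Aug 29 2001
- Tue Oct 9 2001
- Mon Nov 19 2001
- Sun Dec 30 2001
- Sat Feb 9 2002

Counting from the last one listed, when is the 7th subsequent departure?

Gaps between consecutive events: 41, 41, 41, 41, 41 days — a constant 41-day interval.
Sat Feb 9 2002 + 41 days = Fri Mar 22 2002.
Fri Mar 22 2002 + 41 days = Thu May 2 2002.
Thu May 2 2002 + 41 days = Wed Jun 12 2002.
Wed Jun 12 2002 + 41 days = Tue Jul 23 2002.
Tue Jul 23 2002 + 41 days = Mon Sep 2 2002.
Mon Sep 2 2002 + 41 days = Sun Oct 13 2002.
Sun Oct 13 2002 + 41 days = Sat Nov 23 2002.

Sat Nov 23 2002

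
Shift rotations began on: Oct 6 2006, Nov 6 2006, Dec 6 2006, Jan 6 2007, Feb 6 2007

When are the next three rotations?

Mar 6 2007, Apr 6 2007, May 6 2007

Each date is the 6th; the gaps (31, 30, 31, 31) track the month lengths.
The rule is the 6th of each month.
Next: March 2007 → Mar 6 2007.
April 2007: Apr 6 2007.
Next: May 2007 → May 6 2007.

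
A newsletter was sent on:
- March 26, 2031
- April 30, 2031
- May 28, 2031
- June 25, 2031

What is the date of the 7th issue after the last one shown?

These are Wednesdays with 35, 28, 28-day gaps.
Each is the final Wednesday of its month — April 30, 2031 is past the 28th, so '4th Wednesday' doesn't fit.
Last Wednesday of July 2031: July 30, 2031.
Last Wednesday of August 2031: August 27, 2031.
September 2031 ends with Wednesday September 24, 2031.
October 2031 ends with Wednesday October 29, 2031.
November 2031 ends with Wednesday November 26, 2031.
December 2031 ends with Wednesday December 31, 2031.
Last Wednesday of January 2032: January 28, 2032.

January 28, 2032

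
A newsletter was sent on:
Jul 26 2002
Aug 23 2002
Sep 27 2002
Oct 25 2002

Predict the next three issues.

These are Fridays at 28- or 35-day spacing (28, 35, 28).
The pattern: 4th Friday of the month.
4th Friday of November 2002: Nov 22 2002.
4th Friday of December 2002: Dec 27 2002.
January 2003 — 4th Friday is Jan 24 2003.

Nov 22 2002, Dec 27 2002, Jan 24 2003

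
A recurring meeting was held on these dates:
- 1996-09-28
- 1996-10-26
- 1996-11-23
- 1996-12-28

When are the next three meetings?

Gaps: 28, 28, 35 days — a mix of 28 and 35. Every date is a Saturday.
Each is the 4th Saturday of its month.
4th Saturday of January 1997: 1997-01-25.
February 1997 — 4th Saturday is 1997-02-22.
March 1997 — 4th Saturday is 1997-03-22.

1997-01-25, 1997-02-22, 1997-03-22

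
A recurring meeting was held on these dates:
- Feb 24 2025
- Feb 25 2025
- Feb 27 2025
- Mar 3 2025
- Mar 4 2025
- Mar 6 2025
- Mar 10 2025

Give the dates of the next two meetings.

Gaps: 1, 2, 4, 1, 2, 4 days — not constant, but cyclic with period 3.
The events fall on every Monday, Tuesday and Thursday.
The following Tuesday is Mar 11 2025.
Next Thursday: Mar 13 2025.

Mar 11 2025, Mar 13 2025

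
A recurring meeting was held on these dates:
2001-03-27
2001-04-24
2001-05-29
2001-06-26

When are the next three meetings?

All Tuesdays; the gaps (28, 35, 28) vary with month length.
This is the last Tuesday of each month.
Last Tuesday of July 2001: 2001-07-31.
Last Tuesday of August 2001: 2001-08-28.
September 2001 ends with Tuesday 2001-09-25.

2001-07-31, 2001-08-28, 2001-09-25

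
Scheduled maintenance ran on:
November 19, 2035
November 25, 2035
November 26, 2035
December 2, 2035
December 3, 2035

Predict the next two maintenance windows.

December 9, 2035; December 10, 2035

Gaps: 6, 1, 6, 1 days — not constant, but cyclic with period 2.
The events fall on every Monday and Sunday.
The following Sunday is December 9, 2035.
The following Monday is December 10, 2035.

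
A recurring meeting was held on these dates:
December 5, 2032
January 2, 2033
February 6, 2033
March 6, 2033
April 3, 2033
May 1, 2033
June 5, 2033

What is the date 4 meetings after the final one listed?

These are Sundays at 28- or 35-day spacing (28, 35, 28, 28, 28, 35).
The pattern: 1st Sunday of the month.
1st Sunday of July 2033: July 3, 2033.
1st Sunday of August 2033: August 7, 2033.
1st Sunday of September 2033: September 4, 2033.
October 2033 — 1st Sunday is October 2, 2033.

October 2, 2033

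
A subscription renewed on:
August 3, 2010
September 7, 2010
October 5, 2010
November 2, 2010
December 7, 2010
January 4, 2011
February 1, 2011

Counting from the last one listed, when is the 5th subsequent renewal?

July 5, 2011

Gaps: 35, 28, 28, 35, 28, 28 days — a mix of 28 and 35. Every date is a Tuesday.
Each is the 1st Tuesday of its month.
1st Tuesday of March 2011: March 1, 2011.
April 2011 — 1st Tuesday is April 5, 2011.
1st Tuesday of May 2011: May 3, 2011.
1st Tuesday of June 2011: June 7, 2011.
July 2011 — 1st Tuesday is July 5, 2011.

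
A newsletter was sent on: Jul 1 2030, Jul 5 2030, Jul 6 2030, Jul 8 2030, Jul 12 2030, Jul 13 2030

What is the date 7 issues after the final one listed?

Every event lands on a Monday or Friday or Saturday (gaps cycle 4, 1, 2, 4, 1).
So the schedule is: every Monday, Friday and Saturday.
Next Monday: Jul 15 2030.
The following Friday is Jul 19 2030.
The following Saturday is Jul 20 2030.
The following Monday is Jul 22 2030.
The following Friday is Jul 26 2030.
The following Saturday is Jul 27 2030.
The following Monday is Jul 29 2030.

Jul 29 2030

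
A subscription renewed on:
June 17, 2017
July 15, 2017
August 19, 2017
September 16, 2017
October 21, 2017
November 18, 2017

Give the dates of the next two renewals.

These are Saturdays at 28- or 35-day spacing (28, 35, 28, 35, 28).
The pattern: 3rd Saturday of the month.
3rd Saturday of December 2017: December 16, 2017.
3rd Saturday of January 2018: January 20, 2018.

December 16, 2017; January 20, 2018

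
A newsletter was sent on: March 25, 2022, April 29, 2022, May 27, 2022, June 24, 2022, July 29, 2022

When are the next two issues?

These are Fridays with 35, 28, 28, 35-day gaps.
Each is the final Friday of its month — April 29, 2022 is past the 28th, so '4th Friday' doesn't fit.
August 2022 ends with Friday August 26, 2022.
September 2022 ends with Friday September 30, 2022.

August 26, 2022; September 30, 2022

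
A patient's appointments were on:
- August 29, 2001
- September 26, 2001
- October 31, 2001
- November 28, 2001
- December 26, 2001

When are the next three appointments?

January 30, 2002; February 27, 2002; March 27, 2002

All Wednesdays; the gaps (28, 35, 28, 28) vary with month length.
This is the last Wednesday of each month.
Last Wednesday of January 2002: January 30, 2002.
February 2002 ends with Wednesday February 27, 2002.
March 2002 ends with Wednesday March 27, 2002.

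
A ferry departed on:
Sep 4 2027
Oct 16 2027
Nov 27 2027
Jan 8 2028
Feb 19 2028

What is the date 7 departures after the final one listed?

Every event comes 42 days after the last (42, 42, 42, 42).
Feb 19 2028 + 42 days = Apr 1 2028.
Apr 1 2028 + 42 days = May 13 2028.
May 13 2028 + 42 days = Jun 24 2028.
Jun 24 2028 + 42 days = Aug 5 2028.
Aug 5 2028 + 42 days = Sep 16 2028.
Sep 16 2028 + 42 days = Oct 28 2028.
Oct 28 2028 + 42 days = Dec 9 2028.

Dec 9 2028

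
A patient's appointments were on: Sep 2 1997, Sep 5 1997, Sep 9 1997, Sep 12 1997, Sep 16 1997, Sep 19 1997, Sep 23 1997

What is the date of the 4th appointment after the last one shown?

The gap pattern 3, 4, 3, 4, 3, 4 repeats every 2 events.
These are the Tuesdays and Fridays of each week.
Next Friday: Sep 26 1997.
The following Tuesday is Sep 30 1997.
The following Friday is Oct 3 1997.
The following Tuesday is Oct 7 1997.

Oct 7 1997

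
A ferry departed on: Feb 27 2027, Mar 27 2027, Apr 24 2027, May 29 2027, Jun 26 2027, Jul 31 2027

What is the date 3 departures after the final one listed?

These are Saturdays with 28, 28, 35, 28, 35-day gaps.
Each is the final Saturday of its month — May 29 2027 is past the 28th, so '4th Saturday' doesn't fit.
Last Saturday of August 2027: Aug 28 2027.
September 2027 ends with Saturday Sep 25 2027.
Last Saturday of October 2027: Oct 30 2027.

Oct 30 2027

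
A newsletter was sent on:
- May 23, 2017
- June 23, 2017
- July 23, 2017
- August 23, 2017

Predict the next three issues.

The day-of-month is always 23 (31, 30, 31 days between events).
So this recurs on the 23rd of each month.
Next: September 2017 → September 23, 2017.
Next: October 2017 → October 23, 2017.
November 2017: November 23, 2017.

September 23, 2017; October 23, 2017; November 23, 2017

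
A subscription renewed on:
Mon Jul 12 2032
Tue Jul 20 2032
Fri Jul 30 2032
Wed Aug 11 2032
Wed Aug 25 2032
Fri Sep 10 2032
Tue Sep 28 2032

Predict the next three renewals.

Intervals are 8, 10, 12, 14, 16, 18 days — an arithmetic progression with common difference 2.
Next gap: 20 days. Tue Sep 28 2032 + 20 days = Mon Oct 18 2032.
Next gap: 22 days. Mon Oct 18 2032 + 22 days = Tue Nov 9 2032.
Next gap: 24 days. Tue Nov 9 2032 + 24 days = Fri Dec 3 2032.

Mon Oct 18 2032, Tue Nov 9 2032, Fri Dec 3 2032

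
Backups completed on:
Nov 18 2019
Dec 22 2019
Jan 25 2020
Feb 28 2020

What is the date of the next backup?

Every event comes 34 days after the last (34, 34, 34).
Feb 28 2020 + 34 days = Apr 2 2020.

Apr 2 2020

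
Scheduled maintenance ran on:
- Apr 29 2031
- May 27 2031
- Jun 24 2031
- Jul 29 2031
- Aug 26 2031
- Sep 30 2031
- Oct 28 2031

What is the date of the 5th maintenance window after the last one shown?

Every date is a Tuesday; gaps 28, 28, 35, 28, 35, 28 days.
Each is the last Tuesday of its month (at least one falls on the 29th or later, ruling out '4th Tuesday').
Last Tuesday of November 2031: Nov 25 2031.
Last Tuesday of December 2031: Dec 30 2031.
Last Tuesday of January 2032: Jan 27 2032.
February 2032 ends with Tuesday Feb 24 2032.
Last Tuesday of March 2032: Mar 30 2032.

Mar 30 2032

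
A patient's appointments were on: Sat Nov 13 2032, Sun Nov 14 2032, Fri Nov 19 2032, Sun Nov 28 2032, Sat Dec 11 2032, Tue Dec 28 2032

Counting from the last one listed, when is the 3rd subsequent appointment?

The spacing grows by 4 each time: 1, 5, 9, 13, 17 days.
Next gap: 21 days. Tue Dec 28 2032 + 21 days = Tue Jan 18 2033.
Next gap: 25 days. Tue Jan 18 2033 + 25 days = Sat Feb 12 2033.
Next gap: 29 days. Sat Feb 12 2033 + 29 days = Sun Mar 13 2033.

Sun Mar 13 2033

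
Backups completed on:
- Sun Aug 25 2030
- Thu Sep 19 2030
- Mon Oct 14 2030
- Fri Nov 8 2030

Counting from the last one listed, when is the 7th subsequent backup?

Fri May 2 2031

The spacing is 25, 25, 25 days — always 25 days.
Fri Nov 8 2030 + 25 days = Tue Dec 3 2030.
Tue Dec 3 2030 + 25 days = Sat Dec 28 2030.
Sat Dec 28 2030 + 25 days = Wed Jan 22 2031.
Wed Jan 22 2031 + 25 days = Sun Feb 16 2031.
Sun Feb 16 2031 + 25 days = Thu Mar 13 2031.
Thu Mar 13 2031 + 25 days = Mon Apr 7 2031.
Mon Apr 7 2031 + 25 days = Fri May 2 2031.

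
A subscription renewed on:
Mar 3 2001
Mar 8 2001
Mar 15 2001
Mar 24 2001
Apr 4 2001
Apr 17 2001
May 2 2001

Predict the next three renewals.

Gaps: 5, 7, 9, 11, 13, 15 days — each gap is 2 larger than the previous one.
Next gap: 17 days. May 2 2001 + 17 days = May 19 2001.
Next gap: 19 days. May 19 2001 + 19 days = Jun 7 2001.
Next gap: 21 days. Jun 7 2001 + 21 days = Jun 28 2001.

May 19 2001, Jun 7 2001, Jun 28 2001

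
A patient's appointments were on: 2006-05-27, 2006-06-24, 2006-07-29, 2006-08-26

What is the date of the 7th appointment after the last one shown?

2007-03-31

All Saturdays; the gaps (28, 35, 28) vary with month length.
This is the last Saturday of each month.
September 2006 ends with Saturday 2006-09-30.
Last Saturday of October 2006: 2006-10-28.
Last Saturday of November 2006: 2006-11-25.
December 2006 ends with Saturday 2006-12-30.
Last Saturday of January 2007: 2007-01-27.
February 2007 ends with Saturday 2007-02-24.
Last Saturday of March 2007: 2007-03-31.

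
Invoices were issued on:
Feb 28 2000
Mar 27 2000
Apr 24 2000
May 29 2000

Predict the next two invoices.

All Mondays; the gaps (28, 28, 35) vary with month length.
This is the last Monday of each month.
June 2000 ends with Monday Jun 26 2000.
Last Monday of July 2000: Jul 31 2000.

Jun 26 2000, Jul 31 2000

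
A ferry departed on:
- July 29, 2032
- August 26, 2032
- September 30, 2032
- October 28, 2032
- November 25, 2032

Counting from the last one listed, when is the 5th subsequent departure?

These are Thursdays with 28, 35, 28, 28-day gaps.
Each is the final Thursday of its month — July 29, 2032 is past the 28th, so '4th Thursday' doesn't fit.
Last Thursday of December 2032: December 30, 2032.
Last Thursday of January 2033: January 27, 2033.
Last Thursday of February 2033: February 24, 2033.
Last Thursday of March 2033: March 31, 2033.
Last Thursday of April 2033: April 28, 2033.

April 28, 2033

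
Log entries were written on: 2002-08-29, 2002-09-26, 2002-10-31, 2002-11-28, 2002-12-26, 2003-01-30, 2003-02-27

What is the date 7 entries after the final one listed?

2003-09-25

These are Thursdays with 28, 35, 28, 28, 35, 28-day gaps.
Each is the final Thursday of its month — 2002-08-29 is past the 28th, so '4th Thursday' doesn't fit.
Last Thursday of March 2003: 2003-03-27.
Last Thursday of April 2003: 2003-04-24.
Last Thursday of May 2003: 2003-05-29.
Last Thursday of June 2003: 2003-06-26.
July 2003 ends with Thursday 2003-07-31.
Last Thursday of August 2003: 2003-08-28.
Last Thursday of September 2003: 2003-09-25.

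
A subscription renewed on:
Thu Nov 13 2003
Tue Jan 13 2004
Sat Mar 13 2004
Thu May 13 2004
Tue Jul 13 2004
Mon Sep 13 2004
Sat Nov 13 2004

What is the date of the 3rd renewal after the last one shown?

Gaps: 61, 60, 61, 61, 62, 61 days — not constant. Every event is on the 13th of the month.
Pattern: the 13th of every 2 months.
January 2005: Thu Jan 13 2005.
March 2005: Sun Mar 13 2005.
May 2005: Fri May 13 2005.

Fri May 13 2005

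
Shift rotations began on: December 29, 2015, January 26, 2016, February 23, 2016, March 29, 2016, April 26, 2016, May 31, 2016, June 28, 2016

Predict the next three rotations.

All Tuesdays; the gaps (28, 28, 35, 28, 35, 28) vary with month length.
This is the last Tuesday of each month.
July 2016 ends with Tuesday July 26, 2016.
August 2016 ends with Tuesday August 30, 2016.
September 2016 ends with Tuesday September 27, 2016.

July 26, 2016; August 30, 2016; September 27, 2016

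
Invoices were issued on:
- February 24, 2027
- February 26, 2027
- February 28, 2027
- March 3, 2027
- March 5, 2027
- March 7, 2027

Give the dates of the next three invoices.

March 10, 2027; March 12, 2027; March 14, 2027

Gaps: 2, 2, 3, 2, 2 days — not constant, but cyclic with period 3.
The events fall on every Wednesday, Friday and Sunday.
Next Wednesday: March 10, 2027.
Next Friday: March 12, 2027.
Next Sunday: March 14, 2027.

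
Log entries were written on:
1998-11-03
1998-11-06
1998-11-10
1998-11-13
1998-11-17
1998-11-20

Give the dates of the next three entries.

1998-11-24, 1998-11-27, 1998-12-01

The gap pattern 3, 4, 3, 4, 3 repeats every 2 events.
These are the Tuesdays and Fridays of each week.
Next Tuesday: 1998-11-24.
The following Friday is 1998-11-27.
Next Tuesday: 1998-12-01.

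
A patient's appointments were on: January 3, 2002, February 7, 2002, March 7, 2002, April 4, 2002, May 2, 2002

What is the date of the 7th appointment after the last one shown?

December 5, 2002

Gaps: 35, 28, 28, 28 days — a mix of 28 and 35. Every date is a Thursday.
Each is the 1st Thursday of its month.
1st Thursday of June 2002: June 6, 2002.
July 2002 — 1st Thursday is July 4, 2002.
August 2002 — 1st Thursday is August 1, 2002.
1st Thursday of September 2002: September 5, 2002.
1st Thursday of October 2002: October 3, 2002.
1st Thursday of November 2002: November 7, 2002.
December 2002 — 1st Thursday is December 5, 2002.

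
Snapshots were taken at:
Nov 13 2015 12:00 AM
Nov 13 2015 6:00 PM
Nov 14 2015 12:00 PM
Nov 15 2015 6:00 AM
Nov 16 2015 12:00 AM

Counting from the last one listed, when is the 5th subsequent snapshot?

Nov 19 2015 6:00 PM

Gaps: 18, 18, 18, 18 hours — each event is 18 hours after the previous one.
Nov 16 2015 12:00 AM + 18 h = Nov 16 2015 6:00 PM.
Nov 16 2015 6:00 PM + 18 h = Nov 17 2015 12:00 PM.
Nov 17 2015 12:00 PM + 18 h = Nov 18 2015 6:00 AM.
Nov 18 2015 6:00 AM + 18 h = Nov 19 2015 12:00 AM.
Nov 19 2015 12:00 AM + 18 h = Nov 19 2015 6:00 PM.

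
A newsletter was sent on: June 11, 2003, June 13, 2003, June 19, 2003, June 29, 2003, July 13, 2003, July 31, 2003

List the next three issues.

August 22, 2003; September 17, 2003; October 17, 2003

The spacing grows by 4 each time: 2, 6, 10, 14, 18 days.
Next gap: 22 days. July 31, 2003 + 22 days = August 22, 2003.
Next gap: 26 days. August 22, 2003 + 26 days = September 17, 2003.
Next gap: 30 days. September 17, 2003 + 30 days = October 17, 2003.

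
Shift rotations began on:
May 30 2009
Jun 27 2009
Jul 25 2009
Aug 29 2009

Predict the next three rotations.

Sep 26 2009, Oct 31 2009, Nov 28 2009

These are Saturdays with 28, 28, 35-day gaps.
Each is the final Saturday of its month — May 30 2009 is past the 28th, so '4th Saturday' doesn't fit.
Last Saturday of September 2009: Sep 26 2009.
October 2009 ends with Saturday Oct 31 2009.
Last Saturday of November 2009: Nov 28 2009.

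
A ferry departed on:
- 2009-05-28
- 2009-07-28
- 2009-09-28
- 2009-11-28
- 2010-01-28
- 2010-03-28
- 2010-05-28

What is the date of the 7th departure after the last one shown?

2011-07-28

Gaps: 61, 62, 61, 61, 59, 61 days — not constant. Every event is on the 28th of the month.
Pattern: the 28th of every 2 months.
July 2010: 2010-07-28.
September 2010: 2010-09-28.
November 2010: 2010-11-28.
January 2011: 2011-01-28.
Next: March 2011 → 2011-03-28.
May 2011: 2011-05-28.
July 2011: 2011-07-28.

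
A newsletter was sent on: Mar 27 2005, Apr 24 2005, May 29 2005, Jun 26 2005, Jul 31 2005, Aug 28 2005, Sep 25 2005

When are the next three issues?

Every date is a Sunday; gaps 28, 35, 28, 35, 28, 28 days.
Each is the last Sunday of its month (at least one falls on the 29th or later, ruling out '4th Sunday').
Last Sunday of October 2005: Oct 30 2005.
November 2005 ends with Sunday Nov 27 2005.
Last Sunday of December 2005: Dec 25 2005.

Oct 30 2005, Nov 27 2005, Dec 25 2005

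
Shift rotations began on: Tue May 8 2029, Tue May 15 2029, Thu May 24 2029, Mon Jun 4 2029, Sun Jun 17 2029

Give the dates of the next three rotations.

Intervals are 7, 9, 11, 13 days — an arithmetic progression with common difference 2.
Next gap: 15 days. Sun Jun 17 2029 + 15 days = Mon Jul 2 2029.
Next gap: 17 days. Mon Jul 2 2029 + 17 days = Thu Jul 19 2029.
Next gap: 19 days. Thu Jul 19 2029 + 19 days = Tue Aug 7 2029.

Mon Jul 2 2029, Thu Jul 19 2029, Tue Aug 7 2029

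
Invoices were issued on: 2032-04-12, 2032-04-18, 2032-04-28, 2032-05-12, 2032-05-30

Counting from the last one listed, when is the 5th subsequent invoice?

2032-10-27

Intervals are 6, 10, 14, 18 days — an arithmetic progression with common difference 4.
Next gap: 22 days. 2032-05-30 + 22 days = 2032-06-21.
Next gap: 26 days. 2032-06-21 + 26 days = 2032-07-17.
Next gap: 30 days. 2032-07-17 + 30 days = 2032-08-16.
Next gap: 34 days. 2032-08-16 + 34 days = 2032-09-19.
Next gap: 38 days. 2032-09-19 + 38 days = 2032-10-27.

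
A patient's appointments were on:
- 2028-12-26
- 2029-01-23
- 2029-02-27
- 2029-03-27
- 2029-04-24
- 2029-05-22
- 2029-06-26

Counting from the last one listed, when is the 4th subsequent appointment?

2029-10-23

These are Tuesdays at 28- or 35-day spacing (28, 35, 28, 28, 28, 35).
The pattern: 4th Tuesday of the month.
4th Tuesday of July 2029: 2029-07-24.
August 2029 — 4th Tuesday is 2029-08-28.
4th Tuesday of September 2029: 2029-09-25.
4th Tuesday of October 2029: 2029-10-23.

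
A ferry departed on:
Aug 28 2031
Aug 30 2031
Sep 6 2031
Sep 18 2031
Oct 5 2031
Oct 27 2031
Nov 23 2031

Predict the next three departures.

Dec 25 2031, Jan 31 2032, Mar 13 2032

The spacing grows by 5 each time: 2, 7, 12, 17, 22, 27 days.
Next gap: 32 days. Nov 23 2031 + 32 days = Dec 25 2031.
Next gap: 37 days. Dec 25 2031 + 37 days = Jan 31 2032.
Next gap: 42 days. Jan 31 2032 + 42 days = Mar 13 2032.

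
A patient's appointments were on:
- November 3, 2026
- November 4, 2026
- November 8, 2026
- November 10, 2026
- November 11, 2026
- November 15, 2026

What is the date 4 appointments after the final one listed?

November 24, 2026

The gap pattern 1, 4, 2, 1, 4 repeats every 3 events.
These are the Tuesdays, Wednesdays and Sundays of each week.
The following Tuesday is November 17, 2026.
Next Wednesday: November 18, 2026.
Next Sunday: November 22, 2026.
The following Tuesday is November 24, 2026.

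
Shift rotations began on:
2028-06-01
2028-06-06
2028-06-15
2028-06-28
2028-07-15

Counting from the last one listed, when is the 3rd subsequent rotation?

2028-09-28

Gaps: 5, 9, 13, 17 days — each gap is 4 larger than the previous one.
Next gap: 21 days. 2028-07-15 + 21 days = 2028-08-05.
Next gap: 25 days. 2028-08-05 + 25 days = 2028-08-30.
Next gap: 29 days. 2028-08-30 + 29 days = 2028-09-28.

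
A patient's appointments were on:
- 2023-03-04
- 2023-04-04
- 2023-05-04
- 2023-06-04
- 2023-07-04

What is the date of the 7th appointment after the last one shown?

2024-02-04

Gaps: 31, 30, 31, 30 days — not constant. Every event is on the 4th of the month.
Pattern: the 4th of each month.
August 2023: 2023-08-04.
September 2023: 2023-09-04.
October 2023: 2023-10-04.
November 2023: 2023-11-04.
Next: December 2023 → 2023-12-04.
Next: January 2024 → 2024-01-04.
Next: February 2024 → 2024-02-04.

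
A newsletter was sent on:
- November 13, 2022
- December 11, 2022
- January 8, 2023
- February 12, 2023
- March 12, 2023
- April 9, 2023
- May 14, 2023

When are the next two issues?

June 11, 2023; July 9, 2023

These are Sundays at 28- or 35-day spacing (28, 28, 35, 28, 28, 35).
The pattern: 2nd Sunday of the month.
June 2023 — 2nd Sunday is June 11, 2023.
2nd Sunday of July 2023: July 9, 2023.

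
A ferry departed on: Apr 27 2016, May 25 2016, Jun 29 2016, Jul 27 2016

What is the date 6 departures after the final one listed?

All Wednesdays; the gaps (28, 35, 28) vary with month length.
This is the last Wednesday of each month.
August 2016 ends with Wednesday Aug 31 2016.
Last Wednesday of September 2016: Sep 28 2016.
October 2016 ends with Wednesday Oct 26 2016.
Last Wednesday of November 2016: Nov 30 2016.
December 2016 ends with Wednesday Dec 28 2016.
Last Wednesday of January 2017: Jan 25 2017.

Jan 25 2017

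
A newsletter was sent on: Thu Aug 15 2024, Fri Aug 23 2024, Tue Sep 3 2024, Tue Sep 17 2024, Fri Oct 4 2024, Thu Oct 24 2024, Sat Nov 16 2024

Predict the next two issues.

Intervals are 8, 11, 14, 17, 20, 23 days — an arithmetic progression with common difference 3.
Next gap: 26 days. Sat Nov 16 2024 + 26 days = Thu Dec 12 2024.
Next gap: 29 days. Thu Dec 12 2024 + 29 days = Fri Jan 10 2025.

Thu Dec 12 2024, Fri Jan 10 2025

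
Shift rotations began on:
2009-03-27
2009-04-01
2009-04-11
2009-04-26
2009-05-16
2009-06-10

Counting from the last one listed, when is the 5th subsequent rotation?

2009-12-27

Gaps: 5, 10, 15, 20, 25 days — each gap is 5 larger than the previous one.
Next gap: 30 days. 2009-06-10 + 30 days = 2009-07-10.
Next gap: 35 days. 2009-07-10 + 35 days = 2009-08-14.
Next gap: 40 days. 2009-08-14 + 40 days = 2009-09-23.
Next gap: 45 days. 2009-09-23 + 45 days = 2009-11-07.
Next gap: 50 days. 2009-11-07 + 50 days = 2009-12-27.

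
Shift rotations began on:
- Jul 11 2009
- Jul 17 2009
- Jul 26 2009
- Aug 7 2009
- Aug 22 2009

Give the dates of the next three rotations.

The spacing grows by 3 each time: 6, 9, 12, 15 days.
Next gap: 18 days. Aug 22 2009 + 18 days = Sep 9 2009.
Next gap: 21 days. Sep 9 2009 + 21 days = Sep 30 2009.
Next gap: 24 days. Sep 30 2009 + 24 days = Oct 24 2009.

Sep 9 2009, Sep 30 2009, Oct 24 2009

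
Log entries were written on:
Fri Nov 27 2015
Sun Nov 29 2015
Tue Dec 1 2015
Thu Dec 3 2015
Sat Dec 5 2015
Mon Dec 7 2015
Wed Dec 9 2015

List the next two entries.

Fri Dec 11 2015, Sun Dec 13 2015

The spacing is 2, 2, 2, 2, 2, 2 days — always 2 days.
Wed Dec 9 2015 + 2 days = Fri Dec 11 2015.
Fri Dec 11 2015 + 2 days = Sun Dec 13 2015.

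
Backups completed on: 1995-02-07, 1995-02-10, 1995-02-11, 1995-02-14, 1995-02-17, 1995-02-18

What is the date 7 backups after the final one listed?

Gaps: 3, 1, 3, 3, 1 days — not constant, but cyclic with period 3.
The events fall on every Tuesday, Friday and Saturday.
The following Tuesday is 1995-02-21.
Next Friday: 1995-02-24.
The following Saturday is 1995-02-25.
Next Tuesday: 1995-02-28.
The following Friday is 1995-03-03.
The following Saturday is 1995-03-04.
Next Tuesday: 1995-03-07.

1995-03-07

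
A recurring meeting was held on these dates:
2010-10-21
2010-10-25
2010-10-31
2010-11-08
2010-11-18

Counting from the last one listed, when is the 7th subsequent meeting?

2011-03-24

Gaps: 4, 6, 8, 10 days — each gap is 2 larger than the previous one.
Next gap: 12 days. 2010-11-18 + 12 days = 2010-11-30.
Next gap: 14 days. 2010-11-30 + 14 days = 2010-12-14.
Next gap: 16 days. 2010-12-14 + 16 days = 2010-12-30.
Next gap: 18 days. 2010-12-30 + 18 days = 2011-01-17.
Next gap: 20 days. 2011-01-17 + 20 days = 2011-02-06.
Next gap: 22 days. 2011-02-06 + 22 days = 2011-02-28.
Next gap: 24 days. 2011-02-28 + 24 days = 2011-03-24.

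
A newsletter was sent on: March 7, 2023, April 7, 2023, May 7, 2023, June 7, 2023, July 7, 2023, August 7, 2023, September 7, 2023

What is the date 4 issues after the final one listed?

The day-of-month is always 7 (31, 30, 31, 30, 31, 31 days between events).
So this recurs on the 7th of each month.
Next: October 2023 → October 7, 2023.
November 2023: November 7, 2023.
Next: December 2023 → December 7, 2023.
Next: January 2024 → January 7, 2024.

January 7, 2024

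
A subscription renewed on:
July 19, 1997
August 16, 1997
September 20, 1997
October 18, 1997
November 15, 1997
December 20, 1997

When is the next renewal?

January 17, 1998

Gaps: 28, 35, 28, 28, 35 days — a mix of 28 and 35. Every date is a Saturday.
Each is the 3rd Saturday of its month.
3rd Saturday of January 1998: January 17, 1998.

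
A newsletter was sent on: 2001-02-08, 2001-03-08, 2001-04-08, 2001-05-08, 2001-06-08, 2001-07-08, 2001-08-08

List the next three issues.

The day-of-month is always 8 (28, 31, 30, 31, 30, 31 days between events).
So this recurs on the 8th of each month.
September 2001: 2001-09-08.
October 2001: 2001-10-08.
November 2001: 2001-11-08.

2001-09-08, 2001-10-08, 2001-11-08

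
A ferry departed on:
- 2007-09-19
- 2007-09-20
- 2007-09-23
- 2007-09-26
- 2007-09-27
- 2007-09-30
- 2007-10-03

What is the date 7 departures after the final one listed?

Every event lands on a Wednesday or Thursday or Sunday (gaps cycle 1, 3, 3, 1, 3, 3).
So the schedule is: every Wednesday, Thursday and Sunday.
The following Thursday is 2007-10-04.
The following Sunday is 2007-10-07.
The following Wednesday is 2007-10-10.
The following Thursday is 2007-10-11.
Next Sunday: 2007-10-14.
The following Wednesday is 2007-10-17.
Next Thursday: 2007-10-18.

2007-10-18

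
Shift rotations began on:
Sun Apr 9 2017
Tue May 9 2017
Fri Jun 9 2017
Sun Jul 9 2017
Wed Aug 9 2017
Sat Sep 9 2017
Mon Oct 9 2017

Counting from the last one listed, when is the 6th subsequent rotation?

Gaps: 30, 31, 30, 31, 31, 30 days — not constant. Every event is on the 9th of the month.
Pattern: the 9th of each month.
November 2017: Thu Nov 9 2017.
Next: December 2017 → Sat Dec 9 2017.
January 2018: Tue Jan 9 2018.
February 2018: Fri Feb 9 2018.
Next: March 2018 → Fri Mar 9 2018.
April 2018: Mon Apr 9 2018.

Mon Apr 9 2018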